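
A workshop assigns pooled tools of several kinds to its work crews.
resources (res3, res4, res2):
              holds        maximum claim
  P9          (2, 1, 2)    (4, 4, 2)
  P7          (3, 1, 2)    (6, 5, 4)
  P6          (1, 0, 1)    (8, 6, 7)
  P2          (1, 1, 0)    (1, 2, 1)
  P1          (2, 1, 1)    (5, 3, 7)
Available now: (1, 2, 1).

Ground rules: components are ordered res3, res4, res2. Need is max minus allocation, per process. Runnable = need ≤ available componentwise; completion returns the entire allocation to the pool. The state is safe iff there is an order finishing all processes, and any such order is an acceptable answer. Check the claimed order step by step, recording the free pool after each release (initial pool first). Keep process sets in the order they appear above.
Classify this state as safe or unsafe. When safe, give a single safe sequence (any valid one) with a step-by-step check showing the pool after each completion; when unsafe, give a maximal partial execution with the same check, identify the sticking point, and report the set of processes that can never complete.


The state is UNSAFE.
Key observation: no order helps: past P2, P9, P7, the free pool tops out at (7, 5, 5), below what each blocked process needs in res2.
A maximal execution: P2, P9, P7 — then nothing else fits. Verifying each step:
  pool = (1, 2, 1)
  P2 needs (0, 1, 1) <= (1, 2, 1) -> finishes; pool += (1, 1, 0) = (2, 3, 1)
  P9 needs (2, 3, 0) <= (2, 3, 1) -> finishes; pool += (2, 1, 2) = (4, 4, 3)
  P7 needs (3, 4, 2) <= (4, 4, 3) -> finishes; pool += (3, 1, 2) = (7, 5, 5)
  blocked: P6 wants (7, 6, 6), pool (7, 5, 5) — not enough res4 and res2
  blocked: P1 wants (3, 2, 6), pool (7, 5, 5) — not enough res2
Never able to finish: P6 and P1.


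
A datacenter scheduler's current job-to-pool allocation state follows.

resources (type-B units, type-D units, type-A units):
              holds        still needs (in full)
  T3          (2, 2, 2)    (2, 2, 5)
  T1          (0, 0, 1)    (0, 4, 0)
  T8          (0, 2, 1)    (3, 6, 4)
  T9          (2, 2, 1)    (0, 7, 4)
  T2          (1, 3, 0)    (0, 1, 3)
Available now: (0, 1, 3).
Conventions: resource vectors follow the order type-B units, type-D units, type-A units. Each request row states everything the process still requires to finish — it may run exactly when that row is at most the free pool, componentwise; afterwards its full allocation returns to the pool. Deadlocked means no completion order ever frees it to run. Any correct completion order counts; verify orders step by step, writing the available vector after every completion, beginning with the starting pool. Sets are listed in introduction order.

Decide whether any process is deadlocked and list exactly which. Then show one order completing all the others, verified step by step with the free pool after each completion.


Deadlocked set: T3, T8 and T9.
Key observation: after T2, T1 the pool peaks at (1, 4, 4), and each blocked process is short somewhere: T3 on type-B units, type-A units; T8 on type-B units, type-D units; T9 on type-D units.
One completion order for the rest: T2, T1. Walking it through:
  pool = (0, 1, 3)
  T2 needs (0, 1, 3) <= (0, 1, 3) -> finishes; pool += (1, 3, 0) = (1, 4, 3)
  T1 needs (0, 4, 0) <= (1, 4, 3) -> finishes; pool += (0, 0, 1) = (1, 4, 4)
The blocked processes can never fit:
  T3 cannot run: need (2, 2, 5) vs free (1, 4, 4) (insufficient type-B units and type-A units)
  T8 cannot run: need (3, 6, 4) vs free (1, 4, 4) (insufficient type-B units and type-D units)
  T9 cannot run: need (0, 7, 4) vs free (1, 4, 4) (insufficient type-D units)


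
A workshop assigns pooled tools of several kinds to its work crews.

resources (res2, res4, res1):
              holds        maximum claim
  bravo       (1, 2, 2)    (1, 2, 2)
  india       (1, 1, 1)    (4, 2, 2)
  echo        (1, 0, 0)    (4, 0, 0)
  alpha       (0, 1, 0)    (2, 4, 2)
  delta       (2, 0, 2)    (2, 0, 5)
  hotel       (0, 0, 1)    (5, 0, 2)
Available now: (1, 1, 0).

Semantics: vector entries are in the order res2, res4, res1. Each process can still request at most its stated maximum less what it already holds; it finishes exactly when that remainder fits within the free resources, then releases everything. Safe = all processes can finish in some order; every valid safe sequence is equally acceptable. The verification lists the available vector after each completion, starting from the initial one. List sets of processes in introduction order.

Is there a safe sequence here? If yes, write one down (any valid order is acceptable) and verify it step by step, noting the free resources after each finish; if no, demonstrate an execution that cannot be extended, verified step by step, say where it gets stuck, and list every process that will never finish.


UNSAFE.
Key observation: after bravo, alpha the pool peaks at (2, 4, 2), and each blocked process is short somewhere: india on res2; echo on res2; delta on res1; hotel on res2.
A maximal execution: bravo, alpha — then nothing else fits. Step-by-step check:
  pool = (1, 1, 0)
  run bravo (needs (0, 0, 0), free (1, 1, 0)); after release of (1, 2, 2) the pool is (2, 3, 2)
  run alpha (needs (2, 3, 2), free (2, 3, 2)); after release of (0, 1, 0) the pool is (2, 4, 2)
  india still needs (3, 1, 1) but only (2, 4, 2) is free — short on res2
  echo still needs (3, 0, 0) but only (2, 4, 2) is free — short on res2
  delta still needs (0, 0, 3) but only (2, 4, 2) is free — short on res1
  hotel still needs (5, 0, 1) but only (2, 4, 2) is free — short on res2
Permanently blocked: india, echo, delta and hotel.


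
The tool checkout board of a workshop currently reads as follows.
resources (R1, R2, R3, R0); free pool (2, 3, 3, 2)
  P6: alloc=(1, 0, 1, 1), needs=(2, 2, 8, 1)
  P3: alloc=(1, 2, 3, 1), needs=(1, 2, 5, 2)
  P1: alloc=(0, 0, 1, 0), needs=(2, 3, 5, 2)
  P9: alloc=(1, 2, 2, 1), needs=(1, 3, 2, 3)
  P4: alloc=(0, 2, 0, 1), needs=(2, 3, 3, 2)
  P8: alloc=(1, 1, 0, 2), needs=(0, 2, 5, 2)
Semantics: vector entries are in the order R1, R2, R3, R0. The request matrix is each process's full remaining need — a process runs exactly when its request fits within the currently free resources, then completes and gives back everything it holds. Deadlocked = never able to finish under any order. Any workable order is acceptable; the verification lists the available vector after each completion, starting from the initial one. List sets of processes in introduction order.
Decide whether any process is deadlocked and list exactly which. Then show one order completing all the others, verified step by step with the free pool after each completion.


No process is deadlocked.
Key observation: P4 fits the free pool immediately, and its release cascades until everyone finishes.
One completion order for the rest: P4, P9, P3, P6, P1, P8. Check, step by step:
  pool = (2, 3, 3, 2)
  run P4 (needs (2, 3, 3, 2), free (2, 3, 3, 2)); after release of (0, 2, 0, 1) the pool is (2, 5, 3, 3)
  run P9 (needs (1, 3, 2, 3), free (2, 5, 3, 3)); after release of (1, 2, 2, 1) the pool is (3, 7, 5, 4)
  run P3 (needs (1, 2, 5, 2), free (3, 7, 5, 4)); after release of (1, 2, 3, 1) the pool is (4, 9, 8, 5)
  run P6 (needs (2, 2, 8, 1), free (4, 9, 8, 5)); after release of (1, 0, 1, 1) the pool is (5, 9, 9, 6)
  run P1 (needs (2, 3, 5, 2), free (5, 9, 9, 6)); after release of (0, 0, 1, 0) the pool is (5, 9, 10, 6)
  run P8 (needs (0, 2, 5, 2), free (5, 9, 10, 6)); after release of (1, 1, 0, 2) the pool is (6, 10, 10, 8)


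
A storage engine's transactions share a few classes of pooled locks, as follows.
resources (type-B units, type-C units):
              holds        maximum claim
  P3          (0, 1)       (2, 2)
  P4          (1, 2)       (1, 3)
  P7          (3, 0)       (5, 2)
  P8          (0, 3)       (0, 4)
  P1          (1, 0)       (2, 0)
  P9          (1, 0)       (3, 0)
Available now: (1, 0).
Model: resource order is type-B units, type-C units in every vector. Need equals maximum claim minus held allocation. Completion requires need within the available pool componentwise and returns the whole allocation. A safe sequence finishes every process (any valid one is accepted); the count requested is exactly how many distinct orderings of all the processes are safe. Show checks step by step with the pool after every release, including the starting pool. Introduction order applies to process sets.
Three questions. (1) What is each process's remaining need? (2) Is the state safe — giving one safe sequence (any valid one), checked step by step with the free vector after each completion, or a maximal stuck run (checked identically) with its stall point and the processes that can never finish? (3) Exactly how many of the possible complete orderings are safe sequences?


(1) Need matrix, components ordered type-B units, type-C units:
  P3: (2, 1)
  P4: (0, 1)
  P7: (2, 2)
  P8: (0, 1)
  P1: (1, 0)
  P9: (2, 0)
(2) UNSAFE — no complete ordering exists.
Key observation: once P1, P9 finish, the pool peaks at (3, 0) — and every remaining process still needs more type-C units than that.
A maximal execution: P1, P9 — then nothing else fits. Step-by-step check:
  pool = (1, 0)
  run P1 (needs (1, 0), free (1, 0)); after release of (1, 0) the pool is (2, 0)
  run P9 (needs (2, 0), free (2, 0)); after release of (1, 0) the pool is (3, 0)
  P3 cannot run: need (2, 1) vs free (3, 0) (insufficient type-C units)
  P4 cannot run: need (0, 1) vs free (3, 0) (insufficient type-C units)
  P7 cannot run: need (2, 2) vs free (3, 0) (insufficient type-C units)
  P8 cannot run: need (0, 1) vs free (3, 0) (insufficient type-C units)
Permanently blocked: P3, P4, P7 and P8.
(3) The exact count: 0 of the possible complete orderings are safe sequences.


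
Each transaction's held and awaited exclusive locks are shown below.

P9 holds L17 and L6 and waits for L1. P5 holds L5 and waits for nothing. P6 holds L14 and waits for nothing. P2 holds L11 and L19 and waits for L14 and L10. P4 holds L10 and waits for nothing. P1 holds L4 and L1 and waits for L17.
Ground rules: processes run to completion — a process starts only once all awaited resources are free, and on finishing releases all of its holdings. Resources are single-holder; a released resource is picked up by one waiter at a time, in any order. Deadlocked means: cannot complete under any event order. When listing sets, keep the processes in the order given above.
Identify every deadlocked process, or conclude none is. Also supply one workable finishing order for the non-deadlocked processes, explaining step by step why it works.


Deadlocked: P9 and P1.
Key observation: the cycle P9 -> P1 -> P9 can never break — each member waits on the next; no other process is dragged down with it.
A valid finishing order for the others: P6, P4, P5, P2.
Verifying each step:
  P6: no waits; runs immediately, freeing L14
  P4: no waits; runs immediately, freeing L10
  P5: no waits; runs immediately, freeing L5
  P2: everything it awaited (L14 and L10) is free; runs, freeing L11 and L19


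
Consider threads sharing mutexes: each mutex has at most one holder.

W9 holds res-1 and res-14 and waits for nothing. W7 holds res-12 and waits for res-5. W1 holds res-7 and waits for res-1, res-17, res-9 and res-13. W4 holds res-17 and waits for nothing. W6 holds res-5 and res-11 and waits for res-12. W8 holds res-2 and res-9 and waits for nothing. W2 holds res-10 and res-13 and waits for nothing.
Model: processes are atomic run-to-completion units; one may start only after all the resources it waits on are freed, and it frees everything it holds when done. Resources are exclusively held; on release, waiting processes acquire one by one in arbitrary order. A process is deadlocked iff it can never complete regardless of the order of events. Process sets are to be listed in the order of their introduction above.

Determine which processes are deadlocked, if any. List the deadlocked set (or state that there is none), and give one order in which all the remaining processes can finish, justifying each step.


The deadlocked set is W7 and W6.
Key observation: nobody on the ring W7 -> W6 -> W7 can start until another member finishes, which never happens; no other process is dragged down with it.
A valid finishing order for the others: W9, W4, W2, W8, W1.
Verifying each step:
  W9 waits on nothing -> runs at once and releases res-1 and res-14
  W4 waits on nothing -> runs at once and releases res-17
  W2 waits on nothing -> runs at once and releases res-10 and res-13
  W8 waits on nothing -> runs at once and releases res-2 and res-9
  run W1 (all its waits — res-1, res-17, res-9 and res-13 — are resolved); releases res-7


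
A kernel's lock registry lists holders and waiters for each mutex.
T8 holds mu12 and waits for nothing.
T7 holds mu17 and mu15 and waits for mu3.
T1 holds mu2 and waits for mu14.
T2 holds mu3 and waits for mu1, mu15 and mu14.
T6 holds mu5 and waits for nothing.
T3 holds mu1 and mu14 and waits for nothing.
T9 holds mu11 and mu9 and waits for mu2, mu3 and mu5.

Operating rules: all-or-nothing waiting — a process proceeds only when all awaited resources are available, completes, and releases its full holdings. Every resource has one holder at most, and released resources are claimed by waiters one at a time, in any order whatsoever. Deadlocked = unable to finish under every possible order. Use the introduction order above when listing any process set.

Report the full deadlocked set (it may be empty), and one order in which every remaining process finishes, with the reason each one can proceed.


The deadlocked set is T7, T2 and T9.
Key observation: T7 -> T2 -> T7 is a circular wait — nothing in it can go first; T9 waits into the deadlock from upstream.
The rest can finish in the order T3, T1, T8, T6.
Verifying each step:
  run T3 (it waits on nothing); releases mu1 and mu14
  T1: everything it awaited (mu14) is free; runs, freeing mu2
  run T8 (it waits on nothing); releases mu12
  run T6 (it waits on nothing); releases mu5


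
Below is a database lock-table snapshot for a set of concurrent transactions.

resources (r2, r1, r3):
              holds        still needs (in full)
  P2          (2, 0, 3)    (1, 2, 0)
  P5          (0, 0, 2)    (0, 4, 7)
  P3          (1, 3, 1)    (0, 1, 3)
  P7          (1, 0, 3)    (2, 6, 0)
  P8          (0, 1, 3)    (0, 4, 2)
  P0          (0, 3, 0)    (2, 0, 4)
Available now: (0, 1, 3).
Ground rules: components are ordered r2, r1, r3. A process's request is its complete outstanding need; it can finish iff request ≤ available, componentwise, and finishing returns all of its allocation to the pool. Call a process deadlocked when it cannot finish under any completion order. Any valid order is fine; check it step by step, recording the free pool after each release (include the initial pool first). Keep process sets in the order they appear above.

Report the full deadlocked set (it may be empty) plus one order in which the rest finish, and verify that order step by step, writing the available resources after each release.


Nothing here is deadlocked.
Key observation: starting with P3, each completion frees enough for the next — no one is permanently blocked.
A valid finishing order for the others: P3, P8, P2, P5, P0, P7. Check, step by step:
  pool = (0, 1, 3)
  run P3 (needs (0, 1, 3), free (0, 1, 3)); after release of (1, 3, 1) the pool is (1, 4, 4)
  run P8 (needs (0, 4, 2), free (1, 4, 4)); after release of (0, 1, 3) the pool is (1, 5, 7)
  run P2 (needs (1, 2, 0), free (1, 5, 7)); after release of (2, 0, 3) the pool is (3, 5, 10)
  run P5 (needs (0, 4, 7), free (3, 5, 10)); after release of (0, 0, 2) the pool is (3, 5, 12)
  run P0 (needs (2, 0, 4), free (3, 5, 12)); after release of (0, 3, 0) the pool is (3, 8, 12)
  run P7 (needs (2, 6, 0), free (3, 8, 12)); after release of (1, 0, 3) the pool is (4, 8, 15)


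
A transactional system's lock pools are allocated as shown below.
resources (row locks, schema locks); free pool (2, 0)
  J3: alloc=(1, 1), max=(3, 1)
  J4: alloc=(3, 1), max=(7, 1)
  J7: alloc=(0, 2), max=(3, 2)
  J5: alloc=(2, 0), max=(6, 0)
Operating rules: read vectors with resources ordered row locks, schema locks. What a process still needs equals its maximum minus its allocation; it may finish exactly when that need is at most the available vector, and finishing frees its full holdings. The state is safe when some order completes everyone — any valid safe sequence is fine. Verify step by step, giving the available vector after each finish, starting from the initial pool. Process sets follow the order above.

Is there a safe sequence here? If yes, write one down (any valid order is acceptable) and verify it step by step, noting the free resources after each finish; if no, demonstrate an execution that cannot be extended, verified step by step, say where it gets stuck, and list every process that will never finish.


UNSAFE.
Key observation: J3, J7 can finish, but then (3, 3) is all there is, and the blocked group's row locks demands exceed it.
A maximal execution: J3, J7 — then nothing else fits. Check, step by step:
  pool = (2, 0)
  J3 needs (2, 0) <= (2, 0) -> finishes; pool += (1, 1) = (3, 1)
  J7 needs (3, 0) <= (3, 1) -> finishes; pool += (0, 2) = (3, 3)
  blocked: J4 wants (4, 0), pool (3, 3) — not enough row locks
  blocked: J5 wants (4, 0), pool (3, 3) — not enough row locks
Processes that can never finish: J4 and J5.


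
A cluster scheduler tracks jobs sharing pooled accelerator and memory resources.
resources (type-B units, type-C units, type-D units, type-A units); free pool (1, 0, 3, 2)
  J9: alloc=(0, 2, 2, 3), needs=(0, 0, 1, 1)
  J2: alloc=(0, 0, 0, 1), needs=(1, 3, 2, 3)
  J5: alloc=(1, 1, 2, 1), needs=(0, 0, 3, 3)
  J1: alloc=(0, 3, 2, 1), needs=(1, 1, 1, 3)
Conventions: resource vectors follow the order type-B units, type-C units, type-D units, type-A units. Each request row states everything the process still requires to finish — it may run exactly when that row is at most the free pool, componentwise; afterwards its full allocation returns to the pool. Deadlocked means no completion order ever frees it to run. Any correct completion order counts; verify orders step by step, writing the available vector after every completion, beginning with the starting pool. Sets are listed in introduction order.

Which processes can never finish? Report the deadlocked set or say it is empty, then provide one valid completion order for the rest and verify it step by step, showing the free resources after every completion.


The deadlocked set is empty.
Key observation: no deadlock: J9 fits now, and the freed resources carry the rest through.
A valid finishing order for the others: J9, J1, J2, J5. Walking it through:
  pool = (1, 0, 3, 2)
  J9: need (0, 0, 1, 1) fits (1, 0, 3, 2); releases (0, 2, 2, 3), pool now (1, 2, 5, 5)
  J1: need (1, 1, 1, 3) fits (1, 2, 5, 5); releases (0, 3, 2, 1), pool now (1, 5, 7, 6)
  J2: need (1, 3, 2, 3) fits (1, 5, 7, 6); releases (0, 0, 0, 1), pool now (1, 5, 7, 7)
  J5: need (0, 0, 3, 3) fits (1, 5, 7, 7); releases (1, 1, 2, 1), pool now (2, 6, 9, 8)


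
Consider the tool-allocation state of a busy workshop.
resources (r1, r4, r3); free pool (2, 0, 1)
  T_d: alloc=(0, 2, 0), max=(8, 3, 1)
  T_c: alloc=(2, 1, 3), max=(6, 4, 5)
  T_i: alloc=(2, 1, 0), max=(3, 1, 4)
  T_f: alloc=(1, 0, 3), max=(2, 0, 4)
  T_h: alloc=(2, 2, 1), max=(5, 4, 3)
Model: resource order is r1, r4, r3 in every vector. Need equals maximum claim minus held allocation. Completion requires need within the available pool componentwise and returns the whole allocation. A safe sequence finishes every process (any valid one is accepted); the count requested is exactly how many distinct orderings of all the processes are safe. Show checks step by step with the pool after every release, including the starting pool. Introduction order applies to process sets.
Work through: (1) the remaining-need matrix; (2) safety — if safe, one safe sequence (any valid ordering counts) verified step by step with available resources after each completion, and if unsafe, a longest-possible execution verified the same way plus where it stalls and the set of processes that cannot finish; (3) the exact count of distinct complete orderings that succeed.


(1) Outstanding need per process (order r1, r4, r3):
  T_d: (8, 1, 1)
  T_c: (4, 3, 2)
  T_i: (1, 0, 4)
  T_f: (1, 0, 1)
  T_h: (3, 2, 2)
(2) UNSAFE — no complete ordering exists.
Key observation: after T_f, T_i the pool peaks at (5, 1, 4), and each blocked process is short somewhere: T_d on r1; T_c on r4; T_h on r4.
The run T_f, T_i cannot be extended any further. Verifying each step:
  pool = (2, 0, 1)
  run T_f (needs (1, 0, 1), free (2, 0, 1)); after release of (1, 0, 3) the pool is (3, 0, 4)
  run T_i (needs (1, 0, 4), free (3, 0, 4)); after release of (2, 1, 0) the pool is (5, 1, 4)
  T_d cannot run: need (8, 1, 1) vs free (5, 1, 4) (insufficient r1)
  T_c cannot run: need (4, 3, 2) vs free (5, 1, 4) (insufficient r4)
  T_h cannot run: need (3, 2, 2) vs free (5, 1, 4) (insufficient r4)
Permanently blocked: T_d, T_c and T_h.
(3) The exact count: 0 of the possible complete orderings are safe sequences.


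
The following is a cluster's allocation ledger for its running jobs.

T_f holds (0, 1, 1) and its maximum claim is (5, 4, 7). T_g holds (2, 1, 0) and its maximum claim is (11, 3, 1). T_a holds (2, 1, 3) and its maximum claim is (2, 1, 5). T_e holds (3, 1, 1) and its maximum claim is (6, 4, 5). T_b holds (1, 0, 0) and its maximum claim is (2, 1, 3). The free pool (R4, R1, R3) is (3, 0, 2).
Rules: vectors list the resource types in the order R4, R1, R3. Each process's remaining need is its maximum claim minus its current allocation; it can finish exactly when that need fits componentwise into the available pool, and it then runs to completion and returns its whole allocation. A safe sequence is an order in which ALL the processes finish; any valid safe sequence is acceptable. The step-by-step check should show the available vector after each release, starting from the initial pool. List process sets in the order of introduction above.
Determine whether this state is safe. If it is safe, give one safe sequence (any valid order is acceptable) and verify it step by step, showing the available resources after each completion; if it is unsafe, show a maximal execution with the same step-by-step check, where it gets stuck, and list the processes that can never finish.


The state is UNSAFE.
Key observation: even finishing T_a, T_b leaves just (6, 1, 5) free — too little R1 for any of the remaining processes.
The run T_a, T_b cannot be extended any further. Step-by-step check:
  pool = (3, 0, 2)
  T_a: need (0, 0, 2) fits (3, 0, 2); releases (2, 1, 3), pool now (5, 1, 5)
  T_b: need (1, 1, 3) fits (5, 1, 5); releases (1, 0, 0), pool now (6, 1, 5)
  blocked: T_f wants (5, 3, 6), pool (6, 1, 5) — not enough R1 and R3
  blocked: T_g wants (9, 2, 1), pool (6, 1, 5) — not enough R4 and R1
  blocked: T_e wants (3, 3, 4), pool (6, 1, 5) — not enough R1
Permanently blocked: T_f, T_g and T_e.


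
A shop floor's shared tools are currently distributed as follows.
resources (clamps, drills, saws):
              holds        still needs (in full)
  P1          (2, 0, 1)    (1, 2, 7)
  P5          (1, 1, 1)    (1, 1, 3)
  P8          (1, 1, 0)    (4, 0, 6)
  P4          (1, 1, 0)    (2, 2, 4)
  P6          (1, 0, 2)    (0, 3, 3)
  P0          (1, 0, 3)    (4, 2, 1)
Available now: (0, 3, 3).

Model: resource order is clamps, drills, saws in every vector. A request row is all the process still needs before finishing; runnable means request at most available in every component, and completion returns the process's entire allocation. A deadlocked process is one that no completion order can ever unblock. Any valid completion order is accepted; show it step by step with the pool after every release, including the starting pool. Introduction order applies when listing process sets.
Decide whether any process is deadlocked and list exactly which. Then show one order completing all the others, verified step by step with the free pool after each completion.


Deadlocked set: P1, P8 and P0.
Key observation: after P6, P5, P4 the pool peaks at (3, 5, 6), and each blocked process is short somewhere: P1 on saws; P8 on clamps; P0 on clamps.
The rest can finish in the order P6, P5, P4. Step-by-step check:
  pool = (0, 3, 3)
  run P6 (needs (0, 3, 3), free (0, 3, 3)); after release of (1, 0, 2) the pool is (1, 3, 5)
  run P5 (needs (1, 1, 3), free (1, 3, 5)); after release of (1, 1, 1) the pool is (2, 4, 6)
  run P4 (needs (2, 2, 4), free (2, 4, 6)); after release of (1, 1, 0) the pool is (3, 5, 6)
The blocked processes can never fit:
  blocked: P1 wants (1, 2, 7), pool (3, 5, 6) — not enough saws
  blocked: P8 wants (4, 0, 6), pool (3, 5, 6) — not enough clamps
  blocked: P0 wants (4, 2, 1), pool (3, 5, 6) — not enough clamps


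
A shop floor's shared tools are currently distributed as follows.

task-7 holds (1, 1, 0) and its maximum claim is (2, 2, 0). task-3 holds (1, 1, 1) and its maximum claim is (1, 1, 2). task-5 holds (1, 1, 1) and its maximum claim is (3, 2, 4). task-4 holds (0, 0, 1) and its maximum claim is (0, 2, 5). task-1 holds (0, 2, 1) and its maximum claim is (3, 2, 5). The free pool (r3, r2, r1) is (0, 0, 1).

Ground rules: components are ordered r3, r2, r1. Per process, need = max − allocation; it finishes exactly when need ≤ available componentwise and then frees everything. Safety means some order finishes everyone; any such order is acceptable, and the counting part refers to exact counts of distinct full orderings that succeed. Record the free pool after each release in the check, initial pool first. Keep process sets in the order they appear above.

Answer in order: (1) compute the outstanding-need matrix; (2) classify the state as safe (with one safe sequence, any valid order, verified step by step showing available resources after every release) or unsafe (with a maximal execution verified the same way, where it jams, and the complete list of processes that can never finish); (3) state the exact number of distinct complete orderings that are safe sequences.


(1) Need matrix, components ordered r3, r2, r1:
  task-7: (1, 1, 0)
  task-3: (0, 0, 1)
  task-5: (2, 1, 3)
  task-4: (0, 2, 4)
  task-1: (3, 0, 4)
(2) UNSAFE.
Key observation: even finishing task-3, task-7 leaves just (2, 2, 2) free — too little r1 for any of the remaining processes.
A maximal execution: task-3, task-7 — then nothing else fits. Step-by-step check:
  pool = (0, 0, 1)
  task-3 needs (0, 0, 1) <= (0, 0, 1) -> finishes; pool += (1, 1, 1) = (1, 1, 2)
  task-7 needs (1, 1, 0) <= (1, 1, 2) -> finishes; pool += (1, 1, 0) = (2, 2, 2)
  task-5 still needs (2, 1, 3) but only (2, 2, 2) is free — short on r1
  task-4 still needs (0, 2, 4) but only (2, 2, 2) is free — short on r1
  task-1 still needs (3, 0, 4) but only (2, 2, 2) is free — short on r3 and r1
Permanently blocked: task-5, task-4 and task-1.
(3) The exact count: 0 of the possible complete orderings are safe sequences.


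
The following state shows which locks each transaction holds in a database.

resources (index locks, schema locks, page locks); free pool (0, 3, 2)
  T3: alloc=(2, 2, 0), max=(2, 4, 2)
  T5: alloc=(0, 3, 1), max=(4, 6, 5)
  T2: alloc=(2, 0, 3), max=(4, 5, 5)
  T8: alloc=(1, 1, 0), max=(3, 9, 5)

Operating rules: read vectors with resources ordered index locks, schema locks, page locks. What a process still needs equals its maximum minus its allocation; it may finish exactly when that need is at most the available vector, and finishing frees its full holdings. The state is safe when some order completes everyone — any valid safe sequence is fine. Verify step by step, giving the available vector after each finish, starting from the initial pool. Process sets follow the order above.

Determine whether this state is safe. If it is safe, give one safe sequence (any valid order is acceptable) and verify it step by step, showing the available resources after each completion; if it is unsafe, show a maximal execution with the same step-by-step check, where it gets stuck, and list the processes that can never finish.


SAFE. One safe sequence: T3, T2, T5, T8.
Key observation: at T3 the run first touches a limit — (0, 2, 2) against (0, 3, 2), exact on a resource it actually requests.
Walking it through:
  pool = (0, 3, 2)
  T3 needs (0, 2, 2) <= (0, 3, 2) -> finishes; pool += (2, 2, 0) = (2, 5, 2)
  T2 needs (2, 5, 2) <= (2, 5, 2) -> finishes; pool += (2, 0, 3) = (4, 5, 5)
  T5 needs (4, 3, 4) <= (4, 5, 5) -> finishes; pool += (0, 3, 1) = (4, 8, 6)
  T8 needs (2, 8, 5) <= (4, 8, 6) -> finishes; pool += (1, 1, 0) = (5, 9, 6)


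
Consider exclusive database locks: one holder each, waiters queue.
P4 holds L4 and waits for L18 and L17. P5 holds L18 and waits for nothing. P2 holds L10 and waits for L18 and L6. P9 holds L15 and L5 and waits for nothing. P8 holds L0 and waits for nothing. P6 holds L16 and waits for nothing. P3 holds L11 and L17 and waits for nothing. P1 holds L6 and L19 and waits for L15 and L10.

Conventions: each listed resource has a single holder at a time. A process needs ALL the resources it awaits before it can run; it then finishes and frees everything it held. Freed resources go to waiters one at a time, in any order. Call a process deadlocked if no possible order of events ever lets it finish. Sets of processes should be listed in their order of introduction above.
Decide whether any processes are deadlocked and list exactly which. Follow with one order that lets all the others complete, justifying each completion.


Deadlocked: P2 and P1.
Key observation: P2 -> P1 -> P2 is a circular wait — nothing in it can go first; no other process is dragged down with it.
The rest can finish in the order P6, P9, P8, P3, P5, P4.
Walking it through:
  run P6 (it waits on nothing); releases L16
  run P9 (it waits on nothing); releases L15 and L5
  run P8 (it waits on nothing); releases L0
  run P3 (it waits on nothing); releases L11 and L17
  run P5 (it waits on nothing); releases L18
  run P4 (all its waits — L18 and L17 — are resolved); releases L4


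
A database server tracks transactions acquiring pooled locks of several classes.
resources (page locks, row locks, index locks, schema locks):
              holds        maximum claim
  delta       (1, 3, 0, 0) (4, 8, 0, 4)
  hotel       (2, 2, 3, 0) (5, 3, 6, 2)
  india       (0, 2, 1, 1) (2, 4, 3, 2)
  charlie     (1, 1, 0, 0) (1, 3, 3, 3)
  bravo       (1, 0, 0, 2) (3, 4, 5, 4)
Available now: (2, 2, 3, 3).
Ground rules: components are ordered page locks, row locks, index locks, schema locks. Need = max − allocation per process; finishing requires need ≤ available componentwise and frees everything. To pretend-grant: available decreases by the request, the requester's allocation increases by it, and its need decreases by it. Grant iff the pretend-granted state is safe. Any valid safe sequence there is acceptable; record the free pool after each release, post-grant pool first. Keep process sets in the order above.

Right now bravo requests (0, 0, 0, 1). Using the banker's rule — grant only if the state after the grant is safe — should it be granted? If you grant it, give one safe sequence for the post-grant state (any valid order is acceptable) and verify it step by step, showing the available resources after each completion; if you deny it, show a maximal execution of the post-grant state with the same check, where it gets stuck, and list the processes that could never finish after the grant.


GRANT: granting preserves safety; a valid post-grant sequence is india, charlie, hotel, bravo, delta.
Key observation: granting shrinks the pool to (2, 2, 3, 2), yet india still fits and the chain goes through.
Check on the post-grant state, step by step:
  pool = (2, 2, 3, 2)
  run india (needs (2, 2, 2, 1), free (2, 2, 3, 2)); after release of (0, 2, 1, 1) the pool is (2, 4, 4, 3)
  run charlie (needs (0, 2, 3, 3), free (2, 4, 4, 3)); after release of (1, 1, 0, 0) the pool is (3, 5, 4, 3)
  run hotel (needs (3, 1, 3, 2), free (3, 5, 4, 3)); after release of (2, 2, 3, 0) the pool is (5, 7, 7, 3)
  run bravo (needs (2, 4, 5, 1), free (5, 7, 7, 3)); after release of (1, 0, 0, 3) the pool is (6, 7, 7, 6)
  run delta (needs (3, 5, 0, 4), free (6, 7, 7, 6)); after release of (1, 3, 0, 0) the pool is (7, 10, 7, 6)


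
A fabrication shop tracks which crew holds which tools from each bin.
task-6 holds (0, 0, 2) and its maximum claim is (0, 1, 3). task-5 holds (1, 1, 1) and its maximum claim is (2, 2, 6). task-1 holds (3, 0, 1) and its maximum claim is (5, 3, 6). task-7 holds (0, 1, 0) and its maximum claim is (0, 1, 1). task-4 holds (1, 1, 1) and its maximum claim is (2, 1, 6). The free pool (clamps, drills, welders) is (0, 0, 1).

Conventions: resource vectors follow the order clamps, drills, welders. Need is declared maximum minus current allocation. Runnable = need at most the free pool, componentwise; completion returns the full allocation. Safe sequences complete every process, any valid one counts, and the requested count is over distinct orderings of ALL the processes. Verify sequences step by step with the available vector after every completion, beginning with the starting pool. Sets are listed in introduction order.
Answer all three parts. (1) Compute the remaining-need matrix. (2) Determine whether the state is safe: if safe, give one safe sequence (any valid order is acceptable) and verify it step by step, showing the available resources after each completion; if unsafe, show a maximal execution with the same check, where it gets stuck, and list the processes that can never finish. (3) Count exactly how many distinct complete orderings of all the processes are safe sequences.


(1) Remaining need (order clamps, drills, welders):
  task-6: (0, 1, 1)
  task-5: (1, 1, 5)
  task-1: (2, 3, 5)
  task-7: (0, 0, 1)
  task-4: (1, 0, 5)
(2) UNSAFE.
Key observation: even finishing task-7, task-6 leaves just (0, 1, 3) free — too little clamps for any of the remaining processes.
The run task-7, task-6 cannot be extended any further. Step-by-step check:
  pool = (0, 0, 1)
  task-7 needs (0, 0, 1) <= (0, 0, 1) -> finishes; pool += (0, 1, 0) = (0, 1, 1)
  task-6 needs (0, 1, 1) <= (0, 1, 1) -> finishes; pool += (0, 0, 2) = (0, 1, 3)
  task-5 cannot run: need (1, 1, 5) vs free (0, 1, 3) (insufficient clamps and welders)
  task-1 cannot run: need (2, 3, 5) vs free (0, 1, 3) (insufficient clamps, drills and welders)
  task-4 cannot run: need (1, 0, 5) vs free (0, 1, 3) (insufficient clamps and welders)
Processes that can never finish: task-5, task-1 and task-4.
(3) The exact count: 0 of the possible complete orderings are safe sequences.


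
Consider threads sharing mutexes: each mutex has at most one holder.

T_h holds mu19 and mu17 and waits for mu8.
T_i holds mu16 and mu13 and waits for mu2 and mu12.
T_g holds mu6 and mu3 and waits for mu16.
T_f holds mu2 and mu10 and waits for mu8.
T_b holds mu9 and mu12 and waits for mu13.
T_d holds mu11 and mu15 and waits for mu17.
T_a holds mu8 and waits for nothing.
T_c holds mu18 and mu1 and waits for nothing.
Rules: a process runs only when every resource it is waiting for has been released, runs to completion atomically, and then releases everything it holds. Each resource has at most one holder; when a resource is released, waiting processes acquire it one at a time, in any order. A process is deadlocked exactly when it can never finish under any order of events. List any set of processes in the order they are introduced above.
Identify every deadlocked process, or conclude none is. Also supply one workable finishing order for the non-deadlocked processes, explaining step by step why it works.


Deadlocked: T_i, T_g and T_b.
Key observation: T_i -> T_b -> T_i is a circular wait — nothing in it can go first; T_g waits into the deadlock from upstream.
One completion order for the rest: T_a, T_c, T_h, T_f, T_d.
Check, step by step:
  T_a waits on nothing -> runs at once and releases mu8
  T_c waits on nothing -> runs at once and releases mu18 and mu1
  run T_h (all its waits — mu8 — are resolved); releases mu19 and mu17
  run T_f (all its waits — mu8 — are resolved); releases mu2 and mu10
  run T_d (all its waits — mu17 — are resolved); releases mu11 and mu15


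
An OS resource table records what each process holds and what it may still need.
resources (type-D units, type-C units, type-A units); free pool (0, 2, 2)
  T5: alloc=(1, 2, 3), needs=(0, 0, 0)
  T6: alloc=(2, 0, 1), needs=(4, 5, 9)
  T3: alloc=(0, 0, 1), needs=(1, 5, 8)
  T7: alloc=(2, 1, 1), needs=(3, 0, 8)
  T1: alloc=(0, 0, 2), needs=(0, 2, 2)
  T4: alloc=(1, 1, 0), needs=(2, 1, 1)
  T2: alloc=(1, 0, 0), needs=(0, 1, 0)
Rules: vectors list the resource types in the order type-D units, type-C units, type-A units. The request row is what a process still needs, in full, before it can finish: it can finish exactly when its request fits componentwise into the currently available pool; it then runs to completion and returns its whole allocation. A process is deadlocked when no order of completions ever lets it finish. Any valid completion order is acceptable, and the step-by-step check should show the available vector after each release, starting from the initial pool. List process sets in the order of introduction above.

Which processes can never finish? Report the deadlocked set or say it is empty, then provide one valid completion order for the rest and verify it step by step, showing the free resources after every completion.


Deadlocked: T6, T3 and T7.
Key observation: even finishing T5, T2, T1, T4 leaves just (3, 5, 7) free — too little type-A units for any of the remaining processes.
One completion order for the rest: T5, T2, T1, T4. Step-by-step check:
  pool = (0, 2, 2)
  T5: need (0, 0, 0) fits (0, 2, 2); releases (1, 2, 3), pool now (1, 4, 5)
  T2: need (0, 1, 0) fits (1, 4, 5); releases (1, 0, 0), pool now (2, 4, 5)
  T1: need (0, 2, 2) fits (2, 4, 5); releases (0, 0, 2), pool now (2, 4, 7)
  T4: need (2, 1, 1) fits (2, 4, 7); releases (1, 1, 0), pool now (3, 5, 7)
The blocked processes can never fit:
  T6 cannot run: need (4, 5, 9) vs free (3, 5, 7) (insufficient type-D units and type-A units)
  T3 cannot run: need (1, 5, 8) vs free (3, 5, 7) (insufficient type-A units)
  T7 cannot run: need (3, 0, 8) vs free (3, 5, 7) (insufficient type-A units)


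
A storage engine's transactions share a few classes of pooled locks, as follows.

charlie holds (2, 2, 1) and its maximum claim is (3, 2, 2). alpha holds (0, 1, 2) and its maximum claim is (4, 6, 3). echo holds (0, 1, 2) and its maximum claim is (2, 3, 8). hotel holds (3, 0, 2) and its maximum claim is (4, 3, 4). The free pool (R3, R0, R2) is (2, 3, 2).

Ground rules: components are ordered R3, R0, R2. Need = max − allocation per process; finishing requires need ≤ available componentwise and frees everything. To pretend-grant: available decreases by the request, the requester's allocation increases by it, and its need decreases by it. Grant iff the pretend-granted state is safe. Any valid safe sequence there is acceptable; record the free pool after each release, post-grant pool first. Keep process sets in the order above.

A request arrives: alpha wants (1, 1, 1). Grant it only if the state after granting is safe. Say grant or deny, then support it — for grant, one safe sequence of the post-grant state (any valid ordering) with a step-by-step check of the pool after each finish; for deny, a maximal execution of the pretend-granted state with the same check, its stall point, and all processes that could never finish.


GRANT. The post-grant state is safe; one safe sequence: charlie, hotel, alpha, echo.
Key observation: the transfer keeps a workable pool ((1, 2, 1)); charlie starts the safe sequence.
Step-by-step check of the post-grant state:
  pool = (1, 2, 1)
  charlie: need (1, 0, 1) fits (1, 2, 1); releases (2, 2, 1), pool now (3, 4, 2)
  hotel: need (1, 3, 2) fits (3, 4, 2); releases (3, 0, 2), pool now (6, 4, 4)
  alpha: need (3, 4, 0) fits (6, 4, 4); releases (1, 2, 3), pool now (7, 6, 7)
  echo: need (2, 2, 6) fits (7, 6, 7); releases (0, 1, 2), pool now (7, 7, 9)


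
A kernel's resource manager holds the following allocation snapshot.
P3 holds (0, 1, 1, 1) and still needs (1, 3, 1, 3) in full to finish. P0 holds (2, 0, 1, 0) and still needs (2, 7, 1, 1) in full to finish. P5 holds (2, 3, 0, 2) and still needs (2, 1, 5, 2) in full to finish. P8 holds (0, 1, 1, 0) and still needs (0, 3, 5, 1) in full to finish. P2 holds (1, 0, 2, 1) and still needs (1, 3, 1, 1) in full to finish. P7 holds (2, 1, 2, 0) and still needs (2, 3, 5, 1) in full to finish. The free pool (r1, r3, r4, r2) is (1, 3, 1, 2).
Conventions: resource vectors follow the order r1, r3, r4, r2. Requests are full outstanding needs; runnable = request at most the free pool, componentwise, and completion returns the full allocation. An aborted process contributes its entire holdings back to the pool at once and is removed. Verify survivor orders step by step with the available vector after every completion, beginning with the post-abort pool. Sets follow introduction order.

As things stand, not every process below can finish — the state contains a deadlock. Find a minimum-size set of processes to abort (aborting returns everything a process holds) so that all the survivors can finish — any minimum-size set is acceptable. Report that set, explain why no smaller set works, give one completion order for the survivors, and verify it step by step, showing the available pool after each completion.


Abort P8.
Key observation: aborting P8 returns (0, 1, 1, 0), and P5 — hopeless before — runs at step 3 with the returned capacity in the pool.
Minimality: the empty abort set fails — the state is deadlocked as it stands.
Survivors finish in the order: P2, P3, P5, P0, P7. Walking it through (pool after the aborts first):
  pool = (1, 4, 2, 2)
  run P2 (needs (1, 3, 1, 1), free (1, 4, 2, 2)); after release of (1, 0, 2, 1) the pool is (2, 4, 4, 3)
  run P3 (needs (1, 3, 1, 3), free (2, 4, 4, 3)); after release of (0, 1, 1, 1) the pool is (2, 5, 5, 4)
  run P5 (needs (2, 1, 5, 2), free (2, 5, 5, 4)); after release of (2, 3, 0, 2) the pool is (4, 8, 5, 6)
  run P0 (needs (2, 7, 1, 1), free (4, 8, 5, 6)); after release of (2, 0, 1, 0) the pool is (6, 8, 6, 6)
  run P7 (needs (2, 3, 5, 1), free (6, 8, 6, 6)); after release of (2, 1, 2, 0) the pool is (8, 9, 8, 6)
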